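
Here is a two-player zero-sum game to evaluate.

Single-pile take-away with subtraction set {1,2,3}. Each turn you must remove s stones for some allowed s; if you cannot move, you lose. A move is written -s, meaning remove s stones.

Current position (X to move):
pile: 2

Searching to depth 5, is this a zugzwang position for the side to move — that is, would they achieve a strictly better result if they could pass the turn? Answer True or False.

zugzwang(2, X) = False

p1 X@[2]: -1[1]-1 -2[0]+1*
p2 O@[0] terminal -1; root [2] d5
if X skipped the turn, O would face:
~ p1 O@[2]: -1[1]-1 -2[0]+1*
~ p2 X@[0] terminal -1; root [2] d5
compare (X): move=+1 vs pass=-1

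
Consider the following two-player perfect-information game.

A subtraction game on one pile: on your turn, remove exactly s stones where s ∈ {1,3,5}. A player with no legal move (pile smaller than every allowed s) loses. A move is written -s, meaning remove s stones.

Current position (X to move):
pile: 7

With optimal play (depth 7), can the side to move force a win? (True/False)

p1 X@[7]: -1[6]+1* -3[4]+1 -5[2]+1
p2 O@[6]: -1[5]-1* -3[3]-1 -5[1]-1
p3 X@[5]: -1[4]+1* -3[2]+1 -5[0]+1
p4 O@[4]: -1[3]-1* -3[1]-1
p5 X@[3]: -1[2]+1* -3[0]+1
p6 O@[2]: -1[1]-1*
p7 X@[1]: -1[0]+1*
p8 O@[0] terminal -1; root [7] d7

X winning at [7]: True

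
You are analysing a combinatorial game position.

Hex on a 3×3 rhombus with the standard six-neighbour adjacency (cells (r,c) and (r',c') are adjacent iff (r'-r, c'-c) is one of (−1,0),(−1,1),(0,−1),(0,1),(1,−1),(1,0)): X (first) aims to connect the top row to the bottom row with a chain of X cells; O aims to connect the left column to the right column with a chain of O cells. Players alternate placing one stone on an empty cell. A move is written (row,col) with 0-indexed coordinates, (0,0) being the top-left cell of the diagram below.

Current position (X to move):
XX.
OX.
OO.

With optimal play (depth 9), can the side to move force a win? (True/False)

[XX./OX./OO.] X move#1: (0,2):-1/XXX/OX./OO.*, (1,2):-1/XX./OXX/OO., (2,2):-1/XX./OX./OOX
[XXX/OX./OO.] O move#2: (1,2):+1/XXX/OXO/OO.*, (2,2):+1/XXX/OX./OOO
[XXX/OXO/OO.] end (terminal -1, X#3); searched XX./OX./OO. to 9

X winning at [XX./OX./OO.]: False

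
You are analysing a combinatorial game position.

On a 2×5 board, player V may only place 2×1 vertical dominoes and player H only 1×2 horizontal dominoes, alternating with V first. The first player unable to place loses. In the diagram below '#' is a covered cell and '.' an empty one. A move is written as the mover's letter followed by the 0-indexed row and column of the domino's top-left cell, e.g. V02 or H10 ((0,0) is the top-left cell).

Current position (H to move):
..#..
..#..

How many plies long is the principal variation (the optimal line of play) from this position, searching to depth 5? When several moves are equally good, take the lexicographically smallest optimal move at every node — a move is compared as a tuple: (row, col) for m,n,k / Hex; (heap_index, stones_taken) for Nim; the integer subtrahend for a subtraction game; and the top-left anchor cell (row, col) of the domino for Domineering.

PV length from [..#../..#..]: 4 plies

p1 H@[..#../..#..]: H00[###../..#..]-1* H03[..###/..#..]-1 H10[..#../###..]-1 H13[..#../..###]-1
p2 V@[###../..#..]: V03[####./..##.]+1* V04[###.#/..#.#]+1
p3 H@[####./..##.]: H10[####./####.]-1*
p4 V@[####./####.]: V04[#####/#####]+1*
p5 H@[#####/#####] terminal -1; root [..#../..#..] d5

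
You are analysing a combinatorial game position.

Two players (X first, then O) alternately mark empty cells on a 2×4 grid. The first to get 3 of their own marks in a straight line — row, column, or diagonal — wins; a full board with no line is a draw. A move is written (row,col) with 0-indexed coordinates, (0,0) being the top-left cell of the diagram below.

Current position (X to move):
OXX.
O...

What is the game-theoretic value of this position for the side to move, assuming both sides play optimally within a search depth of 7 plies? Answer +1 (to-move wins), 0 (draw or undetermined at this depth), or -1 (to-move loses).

value(OXX./O..., X) = +1

p1 X@[OXX./O...]: (0,3)[OXXX/O...]+1* (1,1)[OXX./OX..]+0 (1,2)[OXX./O.X.]+0 (1,3)[OXX./O..X]+0
p2 O@[OXXX/O...] terminal -1; root [OXX./O...] d7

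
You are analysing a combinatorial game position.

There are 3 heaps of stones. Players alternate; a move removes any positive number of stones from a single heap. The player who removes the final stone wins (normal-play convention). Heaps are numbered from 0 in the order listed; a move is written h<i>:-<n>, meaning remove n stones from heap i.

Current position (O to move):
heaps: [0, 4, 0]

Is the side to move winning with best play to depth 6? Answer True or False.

O winning at [(0,4,0)]: True

p1 O@[(0,4,0)]: h1:-1[(0,3,0)]-1 h1:-2[(0,2,0)]-1 h1:-3[(0,1,0)]-1 h1:-4[(0,0,0)]+1*
p2 X@[(0,0,0)] terminal -1; root [(0,4,0)] d6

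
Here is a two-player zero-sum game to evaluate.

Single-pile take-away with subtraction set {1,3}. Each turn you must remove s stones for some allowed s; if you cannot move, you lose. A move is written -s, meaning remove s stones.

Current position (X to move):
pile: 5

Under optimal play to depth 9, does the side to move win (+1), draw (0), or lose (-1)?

p1 X@[5]: -1[4]+1* -3[2]+1
p2 O@[4]: -1[3]-1* -3[1]-1
p3 X@[3]: -1[2]+1* -3[0]+1
p4 O@[2]: -1[1]-1*
p5 X@[1]: -1[0]+1*
p6 O@[0] terminal -1; root [5] d9

value(5, X) = +1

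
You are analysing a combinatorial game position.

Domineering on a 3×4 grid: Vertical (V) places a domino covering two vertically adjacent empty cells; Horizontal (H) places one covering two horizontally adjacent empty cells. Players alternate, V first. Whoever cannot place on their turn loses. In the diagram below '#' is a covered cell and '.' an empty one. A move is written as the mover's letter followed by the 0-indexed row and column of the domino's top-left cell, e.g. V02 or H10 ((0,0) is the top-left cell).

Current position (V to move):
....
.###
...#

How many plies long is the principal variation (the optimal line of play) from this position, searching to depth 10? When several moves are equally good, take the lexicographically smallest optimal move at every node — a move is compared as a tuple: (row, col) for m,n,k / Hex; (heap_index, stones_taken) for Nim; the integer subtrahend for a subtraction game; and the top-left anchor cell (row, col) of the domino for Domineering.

[..../.###/...#] V move#1: V00:-1/#.../####/...#*, V10:-1/..../####/#..#
[#.../####/...#] H move#2: H01:+1/###./####/...#*, H02:+1/#.##/####/...#, H20:+1/#.../####/##.#, H21:+1/#.../####/.###
[###./####/...#] end (terminal -1, V#3); searched ..../.###/...# to 10

PV length from [..../.###/...#]: 2 plies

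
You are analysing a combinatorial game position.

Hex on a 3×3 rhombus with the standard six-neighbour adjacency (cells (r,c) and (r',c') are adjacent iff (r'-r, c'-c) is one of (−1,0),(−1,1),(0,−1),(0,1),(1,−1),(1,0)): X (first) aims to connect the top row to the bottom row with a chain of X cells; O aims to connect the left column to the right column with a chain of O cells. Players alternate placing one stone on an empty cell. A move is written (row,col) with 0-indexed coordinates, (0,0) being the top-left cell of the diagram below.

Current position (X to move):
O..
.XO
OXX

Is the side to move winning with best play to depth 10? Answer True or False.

X winning at [O../.XO/OXX]: True

p1 X@[O../.XO/OXX]: (0,1)[OX./.XO/OXX]+1* (0,2)[O.X/.XO/OXX]+1 (1,0)[O../XXO/OXX]+1
p2 O@[OX./.XO/OXX] terminal -1; root [O../.XO/OXX] d10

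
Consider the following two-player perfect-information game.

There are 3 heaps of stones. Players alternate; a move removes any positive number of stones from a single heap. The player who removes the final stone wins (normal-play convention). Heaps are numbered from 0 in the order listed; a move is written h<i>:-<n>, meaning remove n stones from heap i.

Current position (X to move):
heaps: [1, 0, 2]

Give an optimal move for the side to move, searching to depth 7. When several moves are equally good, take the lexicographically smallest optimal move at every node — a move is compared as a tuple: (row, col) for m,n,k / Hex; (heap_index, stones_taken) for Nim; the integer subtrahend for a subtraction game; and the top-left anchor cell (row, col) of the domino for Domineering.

X's best at [(1,0,2)]: h2:-1

ply 1, X at (1,0,2) | h0:-1=-1→(0,0,2); h2:-1=+1→(1,0,1)*; h2:-2=-1→(1,0,0)
ply 2, O at (1,0,1) | h0:-1=-1→(0,0,1)*; h2:-1=-1→(1,0,0)
ply 3, X at (0,0,1) | h2:-1=+1→(0,0,0)*
ply 4: (0,0,0) is terminal -1 (O); from (1,0,2) depth 7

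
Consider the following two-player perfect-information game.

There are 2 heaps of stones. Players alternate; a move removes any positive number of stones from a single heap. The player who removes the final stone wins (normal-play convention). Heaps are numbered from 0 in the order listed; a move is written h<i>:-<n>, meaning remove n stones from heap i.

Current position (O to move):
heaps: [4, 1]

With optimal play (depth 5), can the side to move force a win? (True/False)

O winning at [(4,1)]: True

ply 1, O at (4,1) | h0:-1=-1→(3,1); h0:-2=-1→(2,1); h0:-3=+1→(1,1)*; h0:-4=-1→(0,1); h1:-1=-1→(4,0)
ply 2, X at (1,1) | h0:-1=-1→(0,1)*; h1:-1=-1→(1,0)
ply 3, O at (0,1) | h1:-1=+1→(0,0)*
ply 4: (0,0) is terminal -1 (X); from (4,1) depth 5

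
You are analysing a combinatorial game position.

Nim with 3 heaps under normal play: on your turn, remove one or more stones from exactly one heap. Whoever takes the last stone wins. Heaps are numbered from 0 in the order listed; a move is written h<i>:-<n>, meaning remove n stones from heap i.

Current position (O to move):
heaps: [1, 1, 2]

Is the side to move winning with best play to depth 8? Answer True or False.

O winning at [(1,1,2)]: True

ply 1, O at (1,1,2) | h0:-1=-1→(0,1,2); h1:-1=-1→(1,0,2); h2:-1=-1→(1,1,1); h2:-2=+1→(1,1,0)*
ply 2, X at (1,1,0) | h0:-1=-1→(0,1,0)*; h1:-1=-1→(1,0,0)
ply 3, O at (0,1,0) | h1:-1=+1→(0,0,0)*
ply 4: (0,0,0) is terminal -1 (X); from (1,1,2) depth 8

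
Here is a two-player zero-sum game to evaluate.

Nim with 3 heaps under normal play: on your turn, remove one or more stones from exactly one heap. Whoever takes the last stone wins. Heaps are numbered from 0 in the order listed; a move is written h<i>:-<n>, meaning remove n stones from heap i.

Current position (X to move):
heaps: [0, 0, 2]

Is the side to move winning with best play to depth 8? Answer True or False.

ply 1, X at (0,0,2) | h2:-1=-1→(0,0,1); h2:-2=+1→(0,0,0)*
ply 2: (0,0,0) is terminal -1 (O); from (0,0,2) depth 8

X winning at [(0,0,2)]: True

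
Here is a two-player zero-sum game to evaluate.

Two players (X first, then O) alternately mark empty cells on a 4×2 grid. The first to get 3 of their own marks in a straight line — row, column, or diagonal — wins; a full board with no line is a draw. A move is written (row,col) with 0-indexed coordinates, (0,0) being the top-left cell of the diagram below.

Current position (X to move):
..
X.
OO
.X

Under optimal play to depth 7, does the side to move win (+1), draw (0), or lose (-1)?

[../X./OO/.X] X move#1: (0,0):+0/X./X./OO/.X*, (0,1):+0/.X/X./OO/.X, (1,1):+0/../XX/OO/.X, (3,0):+0/../X./OO/XX
[X./X./OO/.X] O move#2: (0,1):+0/XO/X./OO/.X*, (1,1):+0/X./XO/OO/.X, (3,0):+0/X./X./OO/OX
[XO/X./OO/.X] X move#3: (1,1):+0/XO/XX/OO/.X*, (3,0):-1/XO/X./OO/XX
[XO/XX/OO/.X] O move#4: (3,0):+0/XO/XX/OO/OX*
[XO/XX/OO/OX] end (terminal +0, X#5); searched ../X./OO/.X to 7

value(../X./OO/.X, X) = 0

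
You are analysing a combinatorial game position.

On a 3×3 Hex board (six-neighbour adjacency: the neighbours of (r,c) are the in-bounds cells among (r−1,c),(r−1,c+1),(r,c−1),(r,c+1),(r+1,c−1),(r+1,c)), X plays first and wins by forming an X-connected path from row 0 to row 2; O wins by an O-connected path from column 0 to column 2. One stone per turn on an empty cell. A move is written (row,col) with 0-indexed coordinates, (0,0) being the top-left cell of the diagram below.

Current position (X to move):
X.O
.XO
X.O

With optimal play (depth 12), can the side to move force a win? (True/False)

X winning at [X.O/.XO/X.O]: True

ply 1, X at X.O/.XO/X.O | (0,1)=+1→XXO/.XO/X.O*; (1,0)=+1→X.O/XXO/X.O; (2,1)=+1→X.O/.XO/XXO
ply 2: XXO/.XO/X.O is terminal -1 (O); from X.O/.XO/X.O depth 12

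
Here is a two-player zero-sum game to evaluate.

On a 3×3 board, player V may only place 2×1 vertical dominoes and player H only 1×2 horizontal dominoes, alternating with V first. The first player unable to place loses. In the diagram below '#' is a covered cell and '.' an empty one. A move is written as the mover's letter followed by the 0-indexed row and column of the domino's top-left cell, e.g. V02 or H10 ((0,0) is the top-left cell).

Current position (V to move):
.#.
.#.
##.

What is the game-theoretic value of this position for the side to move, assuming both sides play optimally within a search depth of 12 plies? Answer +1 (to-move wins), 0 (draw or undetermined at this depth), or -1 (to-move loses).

value(.#./.#./##., V) = +1

[.#./.#./##.] V move#1: V00:+1/##./##./##.*, V02:+1/.##/.##/##., V12:+1/.#./.##/###
[##./##./##.] end (terminal -1, H#2); searched .#./.#./##. to 12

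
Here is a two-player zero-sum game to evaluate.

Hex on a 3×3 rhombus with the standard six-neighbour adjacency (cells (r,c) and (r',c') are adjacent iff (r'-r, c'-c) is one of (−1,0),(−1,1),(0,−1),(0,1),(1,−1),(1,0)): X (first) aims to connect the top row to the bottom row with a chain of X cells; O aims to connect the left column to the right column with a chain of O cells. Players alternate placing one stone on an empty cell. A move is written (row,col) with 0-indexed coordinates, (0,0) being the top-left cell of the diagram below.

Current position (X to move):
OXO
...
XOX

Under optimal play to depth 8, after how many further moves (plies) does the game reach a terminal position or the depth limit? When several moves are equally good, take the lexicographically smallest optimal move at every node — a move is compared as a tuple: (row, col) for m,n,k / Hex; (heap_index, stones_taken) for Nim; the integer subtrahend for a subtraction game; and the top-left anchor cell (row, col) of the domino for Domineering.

PV length from [OXO/.../XOX]: 1 ply

p1 X@[OXO/.../XOX]: (1,0)[OXO/X../XOX]+1* (1,1)[OXO/.X./XOX]+1 (1,2)[OXO/..X/XOX]+1
p2 O@[OXO/X../XOX] terminal -1; root [OXO/.../XOX] d8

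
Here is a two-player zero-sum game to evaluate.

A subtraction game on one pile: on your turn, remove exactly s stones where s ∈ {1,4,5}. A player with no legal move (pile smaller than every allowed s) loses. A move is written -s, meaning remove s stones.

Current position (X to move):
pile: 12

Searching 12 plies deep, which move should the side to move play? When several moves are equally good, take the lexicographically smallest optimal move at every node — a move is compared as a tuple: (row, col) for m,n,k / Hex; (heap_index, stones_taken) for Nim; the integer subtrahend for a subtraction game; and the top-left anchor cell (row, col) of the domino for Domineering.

[12] X move#1: -1:-1/11, -4:+1/8*, -5:-1/7
[8] O move#2: -1:-1/7*, -4:-1/4, -5:-1/3
[7] X move#3: -1:-1/6, -4:-1/3, -5:+1/2*
[2] O move#4: -1:-1/1*
[1] X move#5: -1:+1/0*
[0] end (terminal -1, O#6); searched 12 to 12

X's best at [12]: -4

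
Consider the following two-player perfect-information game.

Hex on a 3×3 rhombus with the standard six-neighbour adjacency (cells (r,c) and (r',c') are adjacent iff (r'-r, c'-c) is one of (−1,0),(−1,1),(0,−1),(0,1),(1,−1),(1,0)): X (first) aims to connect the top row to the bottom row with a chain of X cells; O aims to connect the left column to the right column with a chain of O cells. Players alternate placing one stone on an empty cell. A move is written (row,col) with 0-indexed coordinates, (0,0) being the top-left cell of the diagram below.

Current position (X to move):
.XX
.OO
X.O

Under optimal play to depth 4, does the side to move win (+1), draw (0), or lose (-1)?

value(.XX/.OO/X.O, X) = +1

ply 1, X at .XX/.OO/X.O | (0,0)=-1→XXX/.OO/X.O; (1,0)=+1→.XX/XOO/X.O*; (2,1)=-1→.XX/.OO/XXO
ply 2: .XX/XOO/X.O is terminal -1 (O); from .XX/.OO/X.O depth 4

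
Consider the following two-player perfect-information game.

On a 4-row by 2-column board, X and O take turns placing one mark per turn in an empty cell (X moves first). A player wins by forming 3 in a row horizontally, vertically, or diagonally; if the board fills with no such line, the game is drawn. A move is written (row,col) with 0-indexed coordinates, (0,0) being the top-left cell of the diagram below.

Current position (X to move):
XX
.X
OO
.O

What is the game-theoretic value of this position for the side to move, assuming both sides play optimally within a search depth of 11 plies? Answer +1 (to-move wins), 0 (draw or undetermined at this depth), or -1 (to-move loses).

value(XX/.X/OO/.O, X) = 0

p1 X@[XX/.X/OO/.O]: (1,0)[XX/XX/OO/.O]+0* (3,0)[XX/.X/OO/XO]+0
p2 O@[XX/XX/OO/.O]: (3,0)[XX/XX/OO/OO]+0*
p3 X@[XX/XX/OO/OO] terminal +0; root [XX/.X/OO/.O] d11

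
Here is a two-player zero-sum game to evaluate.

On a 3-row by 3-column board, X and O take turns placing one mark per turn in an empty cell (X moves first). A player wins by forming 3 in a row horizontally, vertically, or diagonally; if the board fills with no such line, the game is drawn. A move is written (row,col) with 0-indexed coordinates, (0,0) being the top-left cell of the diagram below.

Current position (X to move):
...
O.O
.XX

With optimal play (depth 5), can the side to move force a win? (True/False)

X winning at [.../O.O/.XX]: True

[.../O.O/.XX] X move#1: (0,0):-1/X../O.O/.XX, (0,1):-1/.X./O.O/.XX, (0,2):-1/..X/O.O/.XX, (1,1):+1/.../OXO/.XX*, (2,0):+1/.../O.O/XXX
[.../OXO/.XX] O move#2: (0,0):-1/O../OXO/.XX*, (0,1):-1/.O./OXO/.XX, (0,2):-1/..O/OXO/.XX, (2,0):-1/.../OXO/OXX
[O../OXO/.XX] X move#3: (0,1):+1/OX./OXO/.XX*, (0,2):-1/O.X/OXO/.XX, (2,0):+1/O../OXO/XXX
[OX./OXO/.XX] end (terminal -1, O#4); searched .../O.O/.XX to 5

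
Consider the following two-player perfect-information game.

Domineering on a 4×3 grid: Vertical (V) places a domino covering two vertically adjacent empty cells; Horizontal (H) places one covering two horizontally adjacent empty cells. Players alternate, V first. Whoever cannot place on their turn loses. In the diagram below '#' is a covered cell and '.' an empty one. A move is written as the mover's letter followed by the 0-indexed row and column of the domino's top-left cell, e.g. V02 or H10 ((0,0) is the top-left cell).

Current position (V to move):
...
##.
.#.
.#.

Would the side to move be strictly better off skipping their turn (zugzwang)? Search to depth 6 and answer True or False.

[.../##./.#./.#.] V move#1: V02:+1/..#/###/.#./.#.*, V12:+1/.../###/.##/.#., V20:+1/.../##./##./##., V22:+1/.../##./.##/.##
[..#/###/.#./.#.] H move#2: H00:-1/###/###/.#./.#.*
[###/###/.#./.#.] V move#3: V20:+1/###/###/##./##.*, V22:+1/###/###/.##/.##
[###/###/##./##.] end (terminal -1, H#4); searched .../##./.#./.#. to 6
suppose V passes — search the same position with H to move:
pass> [.../##./.#./.#.] H move#1: H00:-1/##./##./.#./.#.*, H01:-1/.##/##./.#./.#.
pass> [##./##./.#./.#.] V move#2: V02:+1/###/###/.#./.#.*, V12:+1/##./###/.##/.#., V20:+1/##./##./##./##., V22:+1/##./##./.##/.##
pass> [###/###/.#./.#.] end (terminal -1, H#3); searched .../##./.#./.#. to 6
for V: play +1, pass +1

zugzwang(.../##./.#./.#., V) = False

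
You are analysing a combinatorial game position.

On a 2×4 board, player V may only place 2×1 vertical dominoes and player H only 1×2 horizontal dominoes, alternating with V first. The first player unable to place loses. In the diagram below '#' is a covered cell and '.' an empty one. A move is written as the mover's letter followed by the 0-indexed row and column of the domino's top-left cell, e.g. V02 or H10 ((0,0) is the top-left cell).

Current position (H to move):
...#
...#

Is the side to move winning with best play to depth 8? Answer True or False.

ply 1, H at ...#/...# | H00=+1→##.#/...#*; H01=+1→.###/...#; H10=+1→...#/##.#; H11=+1→...#/.###
ply 2, V at ##.#/...# | V02=-1→####/..##*
ply 3, H at ####/..## | H10=+1→####/####*
ply 4: ####/#### is terminal -1 (V); from ...#/...# depth 8

H winning at [...#/...#]: True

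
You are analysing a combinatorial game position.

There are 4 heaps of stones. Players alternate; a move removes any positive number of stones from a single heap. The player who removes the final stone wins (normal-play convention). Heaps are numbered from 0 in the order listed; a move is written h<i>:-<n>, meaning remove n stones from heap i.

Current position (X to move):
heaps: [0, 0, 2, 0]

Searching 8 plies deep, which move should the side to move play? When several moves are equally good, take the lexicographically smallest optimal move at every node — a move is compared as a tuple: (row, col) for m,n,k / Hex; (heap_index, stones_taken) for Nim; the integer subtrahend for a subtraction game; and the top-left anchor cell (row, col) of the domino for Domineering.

X's best at [(0,0,2,0)]: h2:-2

ply 1, X at (0,0,2,0) | h2:-1=-1→(0,0,1,0); h2:-2=+1→(0,0,0,0)*
ply 2: (0,0,0,0) is terminal -1 (O); from (0,0,2,0) depth 8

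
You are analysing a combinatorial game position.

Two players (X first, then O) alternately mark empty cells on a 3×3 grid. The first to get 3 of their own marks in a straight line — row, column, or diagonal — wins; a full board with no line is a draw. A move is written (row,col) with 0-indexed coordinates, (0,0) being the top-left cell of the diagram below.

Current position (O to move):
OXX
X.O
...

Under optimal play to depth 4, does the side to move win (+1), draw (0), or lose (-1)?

value(OXX/X.O/..., O) = 0

p1 O@[OXX/X.O/...]: (1,1)[OXX/XOO/...]+0* (2,0)[OXX/X.O/O..]+0 (2,1)[OXX/X.O/.O.]+0 (2,2)[OXX/X.O/..O]-1
p2 X@[OXX/XOO/...]: (2,0)[OXX/XOO/X..]-1 (2,1)[OXX/XOO/.X.]-1 (2,2)[OXX/XOO/..X]+0*
p3 O@[OXX/XOO/..X]: (2,0)[OXX/XOO/O.X]+0* (2,1)[OXX/XOO/.OX]+0
p4 X@[OXX/XOO/O.X]: (2,1)[OXX/XOO/OXX]+0*
p5 O@[OXX/XOO/OXX] terminal +0; root [OXX/X.O/...] d4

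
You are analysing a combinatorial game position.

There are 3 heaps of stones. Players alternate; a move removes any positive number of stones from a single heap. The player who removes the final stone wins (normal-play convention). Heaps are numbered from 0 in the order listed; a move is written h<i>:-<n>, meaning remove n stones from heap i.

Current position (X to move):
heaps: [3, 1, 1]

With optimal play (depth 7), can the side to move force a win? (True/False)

X winning at [(3,1,1)]: True

ply 1, X at (3,1,1) | h0:-1=-1→(2,1,1); h0:-2=-1→(1,1,1); h0:-3=+1→(0,1,1)*; h1:-1=-1→(3,0,1); h2:-1=-1→(3,1,0)
ply 2, O at (0,1,1) | h1:-1=-1→(0,0,1)*; h2:-1=-1→(0,1,0)
ply 3, X at (0,0,1) | h2:-1=+1→(0,0,0)*
ply 4: (0,0,0) is terminal -1 (O); from (3,1,1) depth 7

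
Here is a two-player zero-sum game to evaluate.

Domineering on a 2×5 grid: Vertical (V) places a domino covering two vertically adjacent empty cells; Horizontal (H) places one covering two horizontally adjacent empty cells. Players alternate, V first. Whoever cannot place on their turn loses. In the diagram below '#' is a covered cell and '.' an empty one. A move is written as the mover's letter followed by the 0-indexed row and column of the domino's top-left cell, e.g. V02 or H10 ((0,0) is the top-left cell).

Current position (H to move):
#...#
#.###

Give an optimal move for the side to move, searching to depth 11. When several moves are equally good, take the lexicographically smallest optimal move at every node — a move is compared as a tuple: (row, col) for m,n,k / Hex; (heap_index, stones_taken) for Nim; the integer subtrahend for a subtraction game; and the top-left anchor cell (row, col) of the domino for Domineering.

H's best at [#...#/#.###]: H01

ply 1, H at #...#/#.### | H01=+1→###.#/#.###*; H02=-1→#.###/#.###
ply 2: ###.#/#.### is terminal -1 (V); from #...#/#.### depth 11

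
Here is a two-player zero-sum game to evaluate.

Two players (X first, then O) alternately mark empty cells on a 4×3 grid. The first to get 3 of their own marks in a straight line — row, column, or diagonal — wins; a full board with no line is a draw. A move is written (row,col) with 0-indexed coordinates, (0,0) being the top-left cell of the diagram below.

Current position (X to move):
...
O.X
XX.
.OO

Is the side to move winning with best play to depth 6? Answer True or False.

[.../O.X/XX./.OO] X move#1: (0,0):-1/X../O.X/XX./.OO, (0,1):-1/.X./O.X/XX./.OO, (0,2):-1/..X/O.X/XX./.OO, (1,1):-1/.../OXX/XX./.OO, (2,2):+1/.../O.X/XXX/.OO*, (3,0):+1/.../O.X/XX./XOO
[.../O.X/XXX/.OO] end (terminal -1, O#2); searched .../O.X/XX./.OO to 6

X winning at [.../O.X/XX./.OO]: True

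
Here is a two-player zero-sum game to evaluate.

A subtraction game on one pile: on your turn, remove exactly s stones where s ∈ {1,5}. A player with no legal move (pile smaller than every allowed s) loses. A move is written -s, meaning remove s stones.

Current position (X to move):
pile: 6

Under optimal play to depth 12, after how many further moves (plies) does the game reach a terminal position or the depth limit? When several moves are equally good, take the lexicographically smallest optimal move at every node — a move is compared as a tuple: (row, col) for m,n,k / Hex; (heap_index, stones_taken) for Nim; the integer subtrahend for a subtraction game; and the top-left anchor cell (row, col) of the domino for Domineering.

p1 X@[6]: -1[5]-1* -5[1]-1
p2 O@[5]: -1[4]+1* -5[0]+1
p3 X@[4]: -1[3]-1*
p4 O@[3]: -1[2]+1*
p5 X@[2]: -1[1]-1*
p6 O@[1]: -1[0]+1*
p7 X@[0] terminal -1; root [6] d12

PV length from [6]: 6 plies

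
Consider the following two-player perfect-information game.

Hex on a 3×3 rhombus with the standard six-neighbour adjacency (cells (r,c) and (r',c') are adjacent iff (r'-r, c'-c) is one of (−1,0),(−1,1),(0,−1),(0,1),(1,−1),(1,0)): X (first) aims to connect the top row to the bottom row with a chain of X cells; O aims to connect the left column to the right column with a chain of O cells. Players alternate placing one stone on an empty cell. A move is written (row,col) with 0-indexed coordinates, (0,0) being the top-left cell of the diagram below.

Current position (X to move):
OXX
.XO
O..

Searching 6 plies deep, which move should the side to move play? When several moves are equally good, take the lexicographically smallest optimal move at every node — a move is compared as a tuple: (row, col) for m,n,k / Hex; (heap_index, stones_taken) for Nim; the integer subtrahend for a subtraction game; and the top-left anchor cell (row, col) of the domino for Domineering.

X's best at [OXX/.XO/O..]: (2,1)

ply 1, X at OXX/.XO/O.. | (1,0)=-1→OXX/XXO/O..; (2,1)=+1→OXX/.XO/OX.*; (2,2)=-1→OXX/.XO/O.X
ply 2: OXX/.XO/OX. is terminal -1 (O); from OXX/.XO/O.. depth 6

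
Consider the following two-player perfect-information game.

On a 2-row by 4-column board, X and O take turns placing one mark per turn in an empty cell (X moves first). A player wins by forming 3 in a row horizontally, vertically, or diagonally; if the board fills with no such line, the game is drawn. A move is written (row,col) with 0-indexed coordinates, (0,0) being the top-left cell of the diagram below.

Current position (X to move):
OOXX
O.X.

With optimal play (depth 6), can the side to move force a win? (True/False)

[OOXX/O.X.] X move#1: (1,1):+0/OOXX/OXX.*, (1,3):+0/OOXX/O.XX
[OOXX/OXX.] O move#2: (1,3):+0/OOXX/OXXO*
[OOXX/OXXO] end (terminal +0, X#3); searched OOXX/O.X. to 6

X winning at [OOXX/O.X.]: False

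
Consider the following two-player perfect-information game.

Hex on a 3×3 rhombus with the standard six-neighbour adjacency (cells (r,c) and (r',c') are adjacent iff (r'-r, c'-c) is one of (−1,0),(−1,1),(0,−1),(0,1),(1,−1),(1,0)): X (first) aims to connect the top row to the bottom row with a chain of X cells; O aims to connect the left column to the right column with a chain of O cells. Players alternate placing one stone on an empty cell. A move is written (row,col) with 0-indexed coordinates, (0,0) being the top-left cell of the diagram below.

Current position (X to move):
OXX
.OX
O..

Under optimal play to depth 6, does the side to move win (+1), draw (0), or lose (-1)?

value(OXX/.OX/O.., X) = +1

[OXX/.OX/O..] X move#1: (1,0):+1/OXX/XOX/O..*, (2,1):+1/OXX/.OX/OX., (2,2):+1/OXX/.OX/O.X
[OXX/XOX/O..] O move#2: (2,1):-1/OXX/XOX/OO.*, (2,2):-1/OXX/XOX/O.O
[OXX/XOX/OO.] X move#3: (2,2):+1/OXX/XOX/OOX*
[OXX/XOX/OOX] end (terminal -1, O#4); searched OXX/.OX/O.. to 6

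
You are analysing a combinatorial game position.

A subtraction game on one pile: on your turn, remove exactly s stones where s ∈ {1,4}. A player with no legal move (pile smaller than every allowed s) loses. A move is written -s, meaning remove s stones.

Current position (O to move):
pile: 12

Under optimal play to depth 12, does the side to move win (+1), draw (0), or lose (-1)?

value(12, O) = -1

ply 1, O at 12 | -1=-1→11*; -4=-1→8
ply 2, X at 11 | -1=+1→10*; -4=+1→7
ply 3, O at 10 | -1=-1→9*; -4=-1→6
ply 4, X at 9 | -1=-1→8; -4=+1→5*
ply 5, O at 5 | -1=-1→4*; -4=-1→1
ply 6, X at 4 | -1=-1→3; -4=+1→0*
ply 7: 0 is terminal -1 (O); from 12 depth 12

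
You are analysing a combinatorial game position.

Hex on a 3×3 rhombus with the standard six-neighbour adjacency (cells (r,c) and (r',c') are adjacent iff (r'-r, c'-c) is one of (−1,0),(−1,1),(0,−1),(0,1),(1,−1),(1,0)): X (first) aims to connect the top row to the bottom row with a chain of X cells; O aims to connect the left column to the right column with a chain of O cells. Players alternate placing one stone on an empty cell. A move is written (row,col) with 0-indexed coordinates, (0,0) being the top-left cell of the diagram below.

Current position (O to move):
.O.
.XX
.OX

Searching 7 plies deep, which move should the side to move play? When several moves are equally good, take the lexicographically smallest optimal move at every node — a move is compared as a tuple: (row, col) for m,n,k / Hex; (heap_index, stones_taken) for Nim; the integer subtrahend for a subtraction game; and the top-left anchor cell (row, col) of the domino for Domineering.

[.O./.XX/.OX] O move#1: (0,0):-1/OO./.XX/.OX, (0,2):+1/.OO/.XX/.OX*, (1,0):-1/.O./OXX/.OX, (2,0):-1/.O./.XX/OOX
[.OO/.XX/.OX] X move#2: (0,0):-1/XOO/.XX/.OX*, (1,0):-1/.OO/XXX/.OX, (2,0):-1/.OO/.XX/XOX
[XOO/.XX/.OX] O move#3: (1,0):+1/XOO/OXX/.OX*, (2,0):-1/XOO/.XX/OOX
[XOO/OXX/.OX] end (terminal -1, X#4); searched .O./.XX/.OX to 7

O's best at [.O./.XX/.OX]: (0,2)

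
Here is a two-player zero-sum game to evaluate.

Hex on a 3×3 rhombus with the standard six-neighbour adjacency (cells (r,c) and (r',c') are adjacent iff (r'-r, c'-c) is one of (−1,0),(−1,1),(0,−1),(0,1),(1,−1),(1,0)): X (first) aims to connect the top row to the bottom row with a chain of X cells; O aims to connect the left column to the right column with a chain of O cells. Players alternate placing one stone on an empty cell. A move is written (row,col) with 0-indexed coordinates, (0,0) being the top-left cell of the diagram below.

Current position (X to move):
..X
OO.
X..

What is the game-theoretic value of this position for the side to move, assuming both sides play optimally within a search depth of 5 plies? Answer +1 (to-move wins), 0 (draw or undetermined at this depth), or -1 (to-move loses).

value(..X/OO./X.., X) = +1

ply 1, X at ..X/OO./X.. | (0,0)=-1→X.X/OO./X..; (0,1)=-1→.XX/OO./X..; (1,2)=+1→..X/OOX/X..*; (2,1)=-1→..X/OO./XX.; (2,2)=-1→..X/OO./X.X
ply 2, O at ..X/OOX/X.. | (0,0)=-1→O.X/OOX/X..*; (0,1)=-1→.OX/OOX/X..; (2,1)=-1→..X/OOX/XO.; (2,2)=-1→..X/OOX/X.O
ply 3, X at O.X/OOX/X.. | (0,1)=+1→OXX/OOX/X..*; (2,1)=+1→O.X/OOX/XX.; (2,2)=+1→O.X/OOX/X.X
ply 4, O at OXX/OOX/X.. | (2,1)=-1→OXX/OOX/XO.*; (2,2)=-1→OXX/OOX/X.O
ply 5, X at OXX/OOX/XO. | (2,2)=+1→OXX/OOX/XOX*
ply 6: OXX/OOX/XOX is terminal -1 (O); from ..X/OO./X.. depth 5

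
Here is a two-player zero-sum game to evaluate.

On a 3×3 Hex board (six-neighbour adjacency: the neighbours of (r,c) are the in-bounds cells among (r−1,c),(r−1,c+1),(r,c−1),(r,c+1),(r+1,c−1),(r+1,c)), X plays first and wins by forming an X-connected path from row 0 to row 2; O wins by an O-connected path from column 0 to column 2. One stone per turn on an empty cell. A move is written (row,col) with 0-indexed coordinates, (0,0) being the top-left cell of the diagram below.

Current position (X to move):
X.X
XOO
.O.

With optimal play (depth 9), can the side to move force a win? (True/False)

X winning at [X.X/XOO/.O.]: True

[X.X/XOO/.O.] X move#1: (0,1):-1/XXX/XOO/.O., (2,0):+1/X.X/XOO/XO.*, (2,2):-1/X.X/XOO/.OX
[X.X/XOO/XO.] end (terminal -1, O#2); searched X.X/XOO/.O. to 9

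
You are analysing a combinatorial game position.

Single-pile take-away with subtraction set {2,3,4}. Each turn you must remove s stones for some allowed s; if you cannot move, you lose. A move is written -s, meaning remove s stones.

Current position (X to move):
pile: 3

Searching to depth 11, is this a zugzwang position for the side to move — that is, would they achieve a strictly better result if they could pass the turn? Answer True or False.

ply 1, X at 3 | -2=+1→1*; -3=+1→0
ply 2: 1 is terminal -1 (O); from 3 depth 11
if X skipped the turn, O would face:
~ ply 1, O at 3 | -2=+1→1*; -3=+1→0
~ ply 2: 1 is terminal -1 (X); from 3 depth 11
compare (X): move=+1 vs pass=-1

zugzwang(3, X) = False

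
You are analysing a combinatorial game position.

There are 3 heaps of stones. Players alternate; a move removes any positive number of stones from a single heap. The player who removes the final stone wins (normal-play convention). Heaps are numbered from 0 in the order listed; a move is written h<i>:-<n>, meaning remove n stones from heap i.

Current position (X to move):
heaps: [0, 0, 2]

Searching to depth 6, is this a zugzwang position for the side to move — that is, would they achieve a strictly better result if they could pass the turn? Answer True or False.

[(0,0,2)] X move#1: h2:-1:-1/(0,0,1), h2:-2:+1/(0,0,0)*
[(0,0,0)] end (terminal -1, O#2); searched (0,0,2) to 6
pass branch (O moves first from the same position):
  | [(0,0,2)] O move#1: h2:-1:-1/(0,0,1), h2:-2:+1/(0,0,0)*
  | [(0,0,0)] end (terminal -1, X#2); searched (0,0,2) to 6
X moving scores +1; X passing scores -1

zugzwang((0,0,2), X) = False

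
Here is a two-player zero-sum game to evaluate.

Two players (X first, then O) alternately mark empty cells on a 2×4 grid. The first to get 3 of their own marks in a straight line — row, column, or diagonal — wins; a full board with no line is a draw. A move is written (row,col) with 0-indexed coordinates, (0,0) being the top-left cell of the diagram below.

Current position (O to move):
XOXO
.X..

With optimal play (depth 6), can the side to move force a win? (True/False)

p1 O@[XOXO/.X..]: (1,0)[XOXO/OX..]+0* (1,2)[XOXO/.XO.]+0 (1,3)[XOXO/.X.O]+0
p2 X@[XOXO/OX..]: (1,2)[XOXO/OXX.]+0* (1,3)[XOXO/OX.X]+0
p3 O@[XOXO/OXX.]: (1,3)[XOXO/OXXO]+0*
p4 X@[XOXO/OXXO] terminal +0; root [XOXO/.X..] d6

O winning at [XOXO/.X..]: False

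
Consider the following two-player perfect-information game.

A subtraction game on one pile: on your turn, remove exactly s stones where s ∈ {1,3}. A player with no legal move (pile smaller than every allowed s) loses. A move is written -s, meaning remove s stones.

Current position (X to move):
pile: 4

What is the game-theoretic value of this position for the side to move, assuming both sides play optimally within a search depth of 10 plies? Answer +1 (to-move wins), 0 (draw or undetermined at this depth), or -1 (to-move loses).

[4] X move#1: -1:-1/3*, -3:-1/1
[3] O move#2: -1:+1/2*, -3:+1/0
[2] X move#3: -1:-1/1*
[1] O move#4: -1:+1/0*
[0] end (terminal -1, X#5); searched 4 to 10

value(4, X) = -1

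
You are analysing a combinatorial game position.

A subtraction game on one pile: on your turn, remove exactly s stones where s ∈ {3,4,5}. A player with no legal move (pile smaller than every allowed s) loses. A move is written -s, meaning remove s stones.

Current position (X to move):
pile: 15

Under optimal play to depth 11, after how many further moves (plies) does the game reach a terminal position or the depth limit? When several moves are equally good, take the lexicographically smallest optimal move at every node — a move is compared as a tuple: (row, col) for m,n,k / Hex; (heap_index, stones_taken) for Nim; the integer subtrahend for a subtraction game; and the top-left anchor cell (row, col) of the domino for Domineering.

ply 1, X at 15 | -3=-1→12; -4=-1→11; -5=+1→10*
ply 2, O at 10 | -3=-1→7*; -4=-1→6; -5=-1→5
ply 3, X at 7 | -3=-1→4; -4=-1→3; -5=+1→2*
ply 4: 2 is terminal -1 (O); from 15 depth 11

PV length from [15]: 3 plies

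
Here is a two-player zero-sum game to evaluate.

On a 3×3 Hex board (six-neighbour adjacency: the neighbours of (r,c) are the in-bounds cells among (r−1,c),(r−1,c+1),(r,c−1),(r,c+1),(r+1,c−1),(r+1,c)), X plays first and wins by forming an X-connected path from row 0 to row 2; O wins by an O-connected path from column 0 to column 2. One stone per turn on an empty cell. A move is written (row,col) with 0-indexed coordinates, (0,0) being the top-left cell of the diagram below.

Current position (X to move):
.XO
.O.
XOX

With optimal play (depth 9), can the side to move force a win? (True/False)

[.XO/.O./XOX] X move#1: (0,0):-1/XXO/.O./XOX, (1,0):+1/.XO/XO./XOX*, (1,2):-1/.XO/.OX/XOX
[.XO/XO./XOX] end (terminal -1, O#2); searched .XO/.O./XOX to 9

X winning at [.XO/.O./XOX]: True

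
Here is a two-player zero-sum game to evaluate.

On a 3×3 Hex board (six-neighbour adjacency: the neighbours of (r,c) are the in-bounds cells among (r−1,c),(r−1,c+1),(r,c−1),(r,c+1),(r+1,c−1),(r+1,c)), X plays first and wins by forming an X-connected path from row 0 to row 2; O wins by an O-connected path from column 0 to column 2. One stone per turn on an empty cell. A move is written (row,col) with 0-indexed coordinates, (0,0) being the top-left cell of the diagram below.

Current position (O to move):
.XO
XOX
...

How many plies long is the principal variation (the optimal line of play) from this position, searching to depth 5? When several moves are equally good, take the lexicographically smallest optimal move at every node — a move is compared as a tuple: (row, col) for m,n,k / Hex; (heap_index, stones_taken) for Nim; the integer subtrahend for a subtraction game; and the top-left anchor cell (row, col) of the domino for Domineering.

[.XO/XOX/...] O move#1: (0,0):-1/OXO/XOX/..., (2,0):+1/.XO/XOX/O..*, (2,1):-1/.XO/XOX/.O., (2,2):-1/.XO/XOX/..O
[.XO/XOX/O..] end (terminal -1, X#2); searched .XO/XOX/... to 5

PV length from [.XO/XOX/...]: 1 ply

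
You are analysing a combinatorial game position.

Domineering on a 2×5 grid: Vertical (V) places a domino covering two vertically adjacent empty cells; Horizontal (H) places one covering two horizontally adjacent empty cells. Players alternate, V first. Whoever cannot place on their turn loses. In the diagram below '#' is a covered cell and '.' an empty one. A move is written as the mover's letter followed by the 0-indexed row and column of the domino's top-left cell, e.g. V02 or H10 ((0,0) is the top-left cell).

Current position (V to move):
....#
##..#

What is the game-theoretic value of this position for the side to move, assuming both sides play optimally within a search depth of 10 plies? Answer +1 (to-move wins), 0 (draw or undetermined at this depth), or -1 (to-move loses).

value(....#/##..#, V) = +1

p1 V@[....#/##..#]: V02[..#.#/###.#]+1* V03[...##/##.##]-1
p2 H@[..#.#/###.#]: H00[###.#/###.#]-1*
p3 V@[###.#/###.#]: V03[#####/#####]+1*
p4 H@[#####/#####] terminal -1; root [....#/##..#] d10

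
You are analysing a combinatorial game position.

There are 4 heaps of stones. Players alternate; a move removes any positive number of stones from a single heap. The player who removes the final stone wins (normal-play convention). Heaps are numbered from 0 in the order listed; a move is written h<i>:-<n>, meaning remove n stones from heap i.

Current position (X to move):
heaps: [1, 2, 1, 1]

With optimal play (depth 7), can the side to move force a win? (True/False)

p1 X@[(1,2,1,1)]: h0:-1[(0,2,1,1)]-1 h1:-1[(1,1,1,1)]+1* h1:-2[(1,0,1,1)]-1 h2:-1[(1,2,0,1)]-1 h3:-1[(1,2,1,0)]-1
p2 O@[(1,1,1,1)]: h0:-1[(0,1,1,1)]-1* h1:-1[(1,0,1,1)]-1 h2:-1[(1,1,0,1)]-1 h3:-1[(1,1,1,0)]-1
p3 X@[(0,1,1,1)]: h1:-1[(0,0,1,1)]+1* h2:-1[(0,1,0,1)]+1 h3:-1[(0,1,1,0)]+1
p4 O@[(0,0,1,1)]: h2:-1[(0,0,0,1)]-1* h3:-1[(0,0,1,0)]-1
p5 X@[(0,0,0,1)]: h3:-1[(0,0,0,0)]+1*
p6 O@[(0,0,0,0)] terminal -1; root [(1,2,1,1)] d7

X winning at [(1,2,1,1)]: True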